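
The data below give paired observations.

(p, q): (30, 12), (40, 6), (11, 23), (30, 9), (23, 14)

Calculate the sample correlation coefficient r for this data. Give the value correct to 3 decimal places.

n = 5, Σp = 134, Σq = 64, Σp² = 4050, Σq² = 986, Σpq = 1445
nΣpq − ΣpΣq = 7225 − 8576 = -1351
nΣp² − (Σp)² = 20250 − 17956 = 2294; nΣq² − (Σq)² = 4930 − 4096 = 834
r = -1351 / √(2294 × 834) = -1351 / 1383.1833 ≈ -0.977

-0.977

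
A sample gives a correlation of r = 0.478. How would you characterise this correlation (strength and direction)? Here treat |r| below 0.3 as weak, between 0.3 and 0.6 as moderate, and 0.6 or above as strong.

moderate positive

r = 0.478 > 0 so the relationship is positive.
|r| = 0.478, which falls in the moderate range.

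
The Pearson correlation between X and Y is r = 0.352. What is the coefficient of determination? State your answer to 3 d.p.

r² = (0.352)² = 0.124

0.124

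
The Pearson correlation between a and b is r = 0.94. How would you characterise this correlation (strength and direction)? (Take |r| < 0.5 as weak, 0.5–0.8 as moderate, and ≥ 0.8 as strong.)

strong positive

r = 0.94 > 0 so the relationship is positive.
|r| = 0.94, which falls in the strong range.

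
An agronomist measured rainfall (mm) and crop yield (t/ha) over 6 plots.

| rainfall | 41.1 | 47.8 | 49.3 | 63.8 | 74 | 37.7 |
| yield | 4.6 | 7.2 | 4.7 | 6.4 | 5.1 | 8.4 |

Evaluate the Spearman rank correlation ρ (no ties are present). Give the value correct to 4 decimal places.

-0.2571

Rank rainfall: 2, 3, 4, 5, 6, 1
Rank yield: 1, 5, 2, 4, 3, 6
d = rank(rainfall) − rank(yield): 1, -2, 2, 1, 3, -5; Σd² = 44
ρ = 1 − 6Σd² / [n(n²−1)] = 1 − 6×44 / (6×35) = 1 − 264/210 ≈ -0.2571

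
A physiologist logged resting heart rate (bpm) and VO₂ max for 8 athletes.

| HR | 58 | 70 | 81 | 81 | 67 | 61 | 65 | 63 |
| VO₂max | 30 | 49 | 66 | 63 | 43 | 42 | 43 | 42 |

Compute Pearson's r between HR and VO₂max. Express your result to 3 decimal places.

0.976

n = 8, Σx = 546, Σy = 378, Σx² = 37790, Σy² = 18852, Σxy = 26503
nΣxy − ΣxΣy = 212024 − 206388 = 5636
nΣx² − (Σx)² = 302320 − 298116 = 4204; nΣy² − (Σy)² = 150816 − 142884 = 7932
r = 5636 / √(4204 × 7932) = 5636 / 5774.6106 ≈ 0.976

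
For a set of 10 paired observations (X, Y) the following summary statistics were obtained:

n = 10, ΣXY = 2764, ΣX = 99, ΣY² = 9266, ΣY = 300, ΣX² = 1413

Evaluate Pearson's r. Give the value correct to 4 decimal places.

r = (nΣXY − ΣXΣY) / √[(nΣX² − (ΣX)²)(nΣY² − (ΣY)²)]
Numerator: 10×2764 − 99×300 = -2060
Denominator: √[(14130 − 9801)(92660 − 90000)] = √[4329 × 2660] = 3393.3965
r = -2060 / 3393.3965 ≈ -0.6071

-0.6071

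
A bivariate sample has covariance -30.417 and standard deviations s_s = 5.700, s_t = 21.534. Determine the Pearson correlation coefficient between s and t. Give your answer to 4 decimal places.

-0.2478

r = Cov(s,t) / (s_s · s_t) = -30.417 / (5.700 × 21.534)
  = -30.417 / 122.7438 ≈ -0.2478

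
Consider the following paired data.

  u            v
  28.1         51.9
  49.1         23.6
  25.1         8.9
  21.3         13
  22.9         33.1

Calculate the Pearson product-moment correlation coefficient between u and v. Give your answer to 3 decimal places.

0.066

n = 5, Σu = 146.5, Σv = 130.5, Σu² = 4808.53, Σv² = 4594.39, Σuv = 3875.43
nΣuv − ΣuΣv = 19377.15 − 19118.25 = 258.9
nΣu² − (Σu)² = 24042.65 − 21462.25 = 2580.4; nΣv² − (Σv)² = 22971.95 − 17030.25 = 5941.7
r = 258.9 / √(2580.4 × 5941.7) = 258.9 / 3915.6050 ≈ 0.066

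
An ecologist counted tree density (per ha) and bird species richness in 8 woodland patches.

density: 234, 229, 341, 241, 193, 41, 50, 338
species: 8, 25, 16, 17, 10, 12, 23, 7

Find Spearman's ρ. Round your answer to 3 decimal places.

Rank density: 5, 4, 8, 6, 3, 1, 2, 7
Rank species: 2, 8, 5, 6, 3, 4, 7, 1
d = rank(density) − rank(species): 3, -4, 3, 0, 0, -3, -5, 6; Σd² = 104
ρ = 1 − 6Σd² / [n(n²−1)] = 1 − 6×104 / (8×63) = 1 − 624/504 ≈ -0.238

-0.238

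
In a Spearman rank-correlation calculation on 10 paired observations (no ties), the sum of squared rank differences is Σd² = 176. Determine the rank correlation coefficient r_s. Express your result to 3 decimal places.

ρ = 1 − 6Σd² / [n(n²−1)] = 1 − 6×176 / (10×99)
  = 1 − 1056/990 = 1 − 1.0667 ≈ -0.067

-0.067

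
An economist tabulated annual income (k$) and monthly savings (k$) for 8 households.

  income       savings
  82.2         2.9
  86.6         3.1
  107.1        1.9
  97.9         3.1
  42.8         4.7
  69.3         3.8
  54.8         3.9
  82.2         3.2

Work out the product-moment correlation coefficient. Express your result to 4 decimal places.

n = 8, Σx = 622.9, Σy = 26.6, Σx² = 51705.43, Σy² = 93.22, Σxy = 1955.08
nΣxy − ΣxΣy = 15640.64 − 16569.14 = -928.5
nΣx² − (Σx)² = 413643.44 − 388004.41 = 25639.03; nΣy² − (Σy)² = 745.76 − 707.56 = 38.2
r = -928.5 / √(25639.03 × 38.2) = -928.5 / 989.6519 ≈ -0.9382

-0.9382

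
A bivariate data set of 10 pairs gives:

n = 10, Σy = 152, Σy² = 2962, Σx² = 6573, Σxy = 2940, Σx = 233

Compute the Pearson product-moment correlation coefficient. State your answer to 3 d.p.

r = (nΣxy − ΣxΣy) / √[(nΣx² − (Σx)²)(nΣy² − (Σy)²)]
Numerator: 10×2940 − 233×152 = -6016
Denominator: √[(65730 − 54289)(29620 − 23104)] = √[11441 × 6516] = 8634.2085
r = -6016 / 8634.2085 ≈ -0.697

-0.697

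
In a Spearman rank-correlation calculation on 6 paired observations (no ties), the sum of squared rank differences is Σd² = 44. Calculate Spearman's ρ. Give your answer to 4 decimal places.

-0.2571

ρ = 1 − 6Σd² / [n(n²−1)] = 1 − 6×44 / (6×35)
  = 1 − 264/210 = 1 − 1.25714 ≈ -0.2571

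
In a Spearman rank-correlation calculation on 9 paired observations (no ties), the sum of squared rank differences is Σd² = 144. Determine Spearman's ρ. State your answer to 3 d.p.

ρ = 1 − 6Σd² / [n(n²−1)] = 1 − 6×144 / (9×80)
  = 1 − 864/720 = 1 − 1.2000 ≈ -0.200

-0.200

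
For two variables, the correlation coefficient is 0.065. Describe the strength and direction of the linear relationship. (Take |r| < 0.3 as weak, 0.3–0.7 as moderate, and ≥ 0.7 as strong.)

weak positive

r = 0.065 > 0 so the relationship is positive.
|r| = 0.065, which falls in the weak range.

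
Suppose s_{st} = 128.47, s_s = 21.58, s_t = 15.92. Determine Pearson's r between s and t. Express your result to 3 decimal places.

r = Cov(s,t) / (s_s · s_t) = 128.47 / (21.58 × 15.92)
  = 128.47 / 343.5536 ≈ 0.374

0.374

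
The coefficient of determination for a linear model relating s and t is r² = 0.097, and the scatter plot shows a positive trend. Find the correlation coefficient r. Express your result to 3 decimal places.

|r| = √0.097 = 0.311
The association is positive, so r = 0.311.

0.311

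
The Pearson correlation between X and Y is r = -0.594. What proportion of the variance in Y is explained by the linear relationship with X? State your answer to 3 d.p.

0.353

r² = (-0.594)² = 0.353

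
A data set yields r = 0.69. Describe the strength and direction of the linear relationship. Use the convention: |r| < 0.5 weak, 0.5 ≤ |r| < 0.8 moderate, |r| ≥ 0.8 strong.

r = 0.69 > 0 so the relationship is positive.
|r| = 0.69, which falls in the moderate range.

moderate positive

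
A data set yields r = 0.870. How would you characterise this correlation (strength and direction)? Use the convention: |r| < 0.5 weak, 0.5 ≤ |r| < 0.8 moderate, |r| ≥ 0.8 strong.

r = 0.870 > 0 so the relationship is positive.
|r| = 0.870, which falls in the strong range.

strong positive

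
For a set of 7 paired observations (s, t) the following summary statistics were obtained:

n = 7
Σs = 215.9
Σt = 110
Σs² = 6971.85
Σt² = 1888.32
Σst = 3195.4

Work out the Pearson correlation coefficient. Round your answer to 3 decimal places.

-0.883

r = (nΣst − ΣsΣt) / √[(nΣs² − (Σs)²)(nΣt² − (Σt)²)]
Numerator: 7×3195.4 − 215.9×110 = -1381.2
Denominator: √[(48802.95 − 46612.81)(13218.24 − 12100)] = √[2190.14 × 1118.24] = 1564.9608
r = -1381.2 / 1564.9608 ≈ -0.883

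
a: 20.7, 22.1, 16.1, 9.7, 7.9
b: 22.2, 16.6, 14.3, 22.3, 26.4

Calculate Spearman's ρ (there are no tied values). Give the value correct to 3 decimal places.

-0.700

Rank a: 4, 5, 3, 2, 1
Rank b: 3, 2, 1, 4, 5
d = rank(a) − rank(b): 1, 3, 2, -2, -4; Σd² = 34
ρ = 1 − 6Σd² / [n(n²−1)] = 1 − 6×34 / (5×24) = 1 − 204/120 ≈ -0.700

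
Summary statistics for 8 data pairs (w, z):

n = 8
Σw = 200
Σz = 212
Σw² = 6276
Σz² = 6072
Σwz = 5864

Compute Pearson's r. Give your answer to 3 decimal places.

r = (nΣwz − ΣwΣz) / √[(nΣw² − (Σw)²)(nΣz² − (Σz)²)]
Numerator: 8×5864 − 200×212 = 4512
Denominator: √[(50208 − 40000)(48576 − 44944)] = √[10208 × 3632] = 6088.9618
r = 4512 / 6088.9618 ≈ 0.741

0.741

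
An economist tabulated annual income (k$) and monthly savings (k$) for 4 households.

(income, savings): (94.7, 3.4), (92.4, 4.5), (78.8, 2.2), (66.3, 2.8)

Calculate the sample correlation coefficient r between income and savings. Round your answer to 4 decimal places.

0.6553

n = 4, Σx = 332.2, Σy = 12.9, Σx² = 28110.98, Σy² = 44.49, Σxy = 1096.78
nΣxy − ΣxΣy = 4387.12 − 4285.38 = 101.74
nΣx² − (Σx)² = 112443.92 − 110356.84 = 2087.08; nΣy² − (Σy)² = 177.96 − 166.41 = 11.55
r = 101.74 / √(2087.08 × 11.55) = 101.74 / 155.2603 ≈ 0.6553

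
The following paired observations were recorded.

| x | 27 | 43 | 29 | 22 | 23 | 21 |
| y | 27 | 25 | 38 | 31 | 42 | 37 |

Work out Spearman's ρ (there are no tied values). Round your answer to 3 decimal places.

-0.371

Rank x: 4, 6, 5, 2, 3, 1
Rank y: 2, 1, 5, 3, 6, 4
d = rank(x) − rank(y): 2, 5, 0, -1, -3, -3; Σd² = 48
ρ = 1 − 6Σd² / [n(n²−1)] = 1 − 6×48 / (6×35) = 1 − 288/210 ≈ -0.371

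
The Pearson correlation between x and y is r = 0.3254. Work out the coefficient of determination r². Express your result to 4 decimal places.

r² = (0.3254)² = 0.1059

0.1059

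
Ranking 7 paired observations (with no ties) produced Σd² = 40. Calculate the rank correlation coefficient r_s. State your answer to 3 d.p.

0.286

ρ = 1 − 6Σd² / [n(n²−1)] = 1 − 6×40 / (7×48)
  = 1 − 240/336 = 1 − 0.7143 ≈ 0.286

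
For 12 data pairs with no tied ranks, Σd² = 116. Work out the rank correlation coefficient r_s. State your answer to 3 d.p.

0.594

ρ = 1 − 6Σd² / [n(n²−1)] = 1 − 6×116 / (12×143)
  = 1 − 696/1716 = 1 − 0.4056 ≈ 0.594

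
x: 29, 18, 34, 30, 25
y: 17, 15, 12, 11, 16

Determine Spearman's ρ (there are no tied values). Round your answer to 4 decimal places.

Rank x: 3, 1, 5, 4, 2
Rank y: 5, 3, 2, 1, 4
d = rank(x) − rank(y): -2, -2, 3, 3, -2; Σd² = 30
ρ = 1 − 6Σd² / [n(n²−1)] = 1 − 6×30 / (5×24) = 1 − 180/120 ≈ -0.5000

-0.5000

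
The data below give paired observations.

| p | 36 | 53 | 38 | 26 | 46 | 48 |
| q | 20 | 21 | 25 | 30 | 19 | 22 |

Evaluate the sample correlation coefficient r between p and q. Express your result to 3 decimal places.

-0.739

n = 6, Σp = 247, Σq = 137, Σp² = 10645, Σq² = 3211, Σpq = 5493
nΣpq − ΣpΣq = 32958 − 33839 = -881
nΣp² − (Σp)² = 63870 − 61009 = 2861; nΣq² − (Σq)² = 19266 − 18769 = 497
r = -881 / √(2861 × 497) = -881 / 1192.4416 ≈ -0.739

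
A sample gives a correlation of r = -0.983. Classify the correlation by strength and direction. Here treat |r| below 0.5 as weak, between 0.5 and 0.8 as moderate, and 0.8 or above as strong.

r = -0.983 < 0 so the relationship is negative.
|r| = 0.983, which falls in the strong range.

strong negative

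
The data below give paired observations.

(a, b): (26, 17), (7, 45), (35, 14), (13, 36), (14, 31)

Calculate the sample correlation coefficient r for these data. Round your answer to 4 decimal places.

n = 5, Σa = 95, Σb = 143, Σa² = 2315, Σb² = 4767, Σab = 2149
nΣab − ΣaΣb = 10745 − 13585 = -2840
nΣa² − (Σa)² = 11575 − 9025 = 2550; nΣb² − (Σb)² = 23835 − 20449 = 3386
r = -2840 / √(2550 × 3386) = -2840 / 2938.4179 ≈ -0.9665

-0.9665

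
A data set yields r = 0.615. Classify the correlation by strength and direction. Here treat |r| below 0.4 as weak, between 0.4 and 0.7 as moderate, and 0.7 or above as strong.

moderate positive

r = 0.615 > 0 so the relationship is positive.
|r| = 0.615, which falls in the moderate range.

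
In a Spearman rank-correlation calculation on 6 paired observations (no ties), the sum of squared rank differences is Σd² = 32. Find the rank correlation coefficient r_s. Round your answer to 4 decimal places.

0.0857

ρ = 1 − 6Σd² / [n(n²−1)] = 1 − 6×32 / (6×35)
  = 1 − 192/210 = 1 − 0.91429 ≈ 0.0857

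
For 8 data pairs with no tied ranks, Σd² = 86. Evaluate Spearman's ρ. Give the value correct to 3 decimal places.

-0.024

ρ = 1 − 6Σd² / [n(n²−1)] = 1 − 6×86 / (8×63)
  = 1 − 516/504 = 1 − 1.0238 ≈ -0.024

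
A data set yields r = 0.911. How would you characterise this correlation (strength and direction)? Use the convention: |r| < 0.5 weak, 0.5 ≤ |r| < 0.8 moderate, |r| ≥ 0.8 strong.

strong positive

r = 0.911 > 0 so the relationship is positive.
|r| = 0.911, which falls in the strong range.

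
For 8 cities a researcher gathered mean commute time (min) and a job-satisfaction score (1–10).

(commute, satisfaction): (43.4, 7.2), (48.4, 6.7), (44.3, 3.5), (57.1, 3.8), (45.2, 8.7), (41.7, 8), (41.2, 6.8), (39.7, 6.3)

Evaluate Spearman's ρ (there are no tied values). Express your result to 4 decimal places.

-0.1667

Rank commute: 4, 7, 5, 8, 6, 3, 2, 1
Rank satisfaction: 6, 4, 1, 2, 8, 7, 5, 3
d = rank(commute) − rank(satisfaction): -2, 3, 4, 6, -2, -4, -3, -2; Σd² = 98
ρ = 1 − 6Σd² / [n(n²−1)] = 1 − 6×98 / (8×63) = 1 − 588/504 ≈ -0.1667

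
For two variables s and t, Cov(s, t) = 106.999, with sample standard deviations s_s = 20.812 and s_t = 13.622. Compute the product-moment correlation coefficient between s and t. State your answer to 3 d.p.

0.377

r = Cov(s,t) / (s_s · s_t) = 106.999 / (20.812 × 13.622)
  = 106.999 / 283.5011 ≈ 0.377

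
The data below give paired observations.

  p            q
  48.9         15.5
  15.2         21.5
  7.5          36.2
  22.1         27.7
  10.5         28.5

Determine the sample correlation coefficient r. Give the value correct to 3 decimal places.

n = 5, Σp = 104.2, Σq = 129.4, Σp² = 3277.16, Σq² = 3592.48, Σpq = 2267.67
nΣpq − ΣpΣq = 11338.35 − 13483.48 = -2145.13
nΣp² − (Σp)² = 16385.8 − 10857.64 = 5528.16; nΣq² − (Σq)² = 17962.4 − 16744.36 = 1218.04
r = -2145.13 / √(5528.16 × 1218.04) = -2145.13 / 2594.9027 ≈ -0.827

-0.827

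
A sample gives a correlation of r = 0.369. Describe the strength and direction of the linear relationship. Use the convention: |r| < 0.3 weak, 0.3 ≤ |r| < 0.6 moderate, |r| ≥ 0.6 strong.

r = 0.369 > 0 so the relationship is positive.
|r| = 0.369, which falls in the moderate range.

moderate positive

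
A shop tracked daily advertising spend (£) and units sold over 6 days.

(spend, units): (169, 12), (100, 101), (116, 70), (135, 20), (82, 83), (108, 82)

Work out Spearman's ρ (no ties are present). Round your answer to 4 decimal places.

-0.9429

Rank spend: 6, 2, 4, 5, 1, 3
Rank units: 1, 6, 3, 2, 5, 4
d = rank(spend) − rank(units): 5, -4, 1, 3, -4, -1; Σd² = 68
ρ = 1 − 6Σd² / [n(n²−1)] = 1 − 6×68 / (6×35) = 1 − 408/210 ≈ -0.9429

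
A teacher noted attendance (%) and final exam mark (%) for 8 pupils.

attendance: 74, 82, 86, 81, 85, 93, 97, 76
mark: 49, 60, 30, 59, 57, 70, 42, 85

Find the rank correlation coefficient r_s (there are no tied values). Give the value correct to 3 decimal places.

-0.310

Rank attendance: 1, 4, 6, 3, 5, 7, 8, 2
Rank mark: 3, 6, 1, 5, 4, 7, 2, 8
d = rank(attendance) − rank(mark): -2, -2, 5, -2, 1, 0, 6, -6; Σd² = 110
ρ = 1 − 6Σd² / [n(n²−1)] = 1 − 6×110 / (8×63) = 1 − 660/504 ≈ -0.310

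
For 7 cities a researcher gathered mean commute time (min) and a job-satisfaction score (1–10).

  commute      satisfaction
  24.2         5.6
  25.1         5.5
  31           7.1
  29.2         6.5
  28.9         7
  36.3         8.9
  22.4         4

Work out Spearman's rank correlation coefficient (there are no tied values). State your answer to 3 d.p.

0.929

Rank commute: 2, 3, 6, 5, 4, 7, 1
Rank satisfaction: 3, 2, 6, 4, 5, 7, 1
d = rank(commute) − rank(satisfaction): -1, 1, 0, 1, -1, 0, 0; Σd² = 4
ρ = 1 − 6Σd² / [n(n²−1)] = 1 − 6×4 / (7×48) = 1 − 24/336 ≈ 0.929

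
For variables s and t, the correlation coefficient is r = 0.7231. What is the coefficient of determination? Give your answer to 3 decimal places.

0.523

r² = (0.7231)² = 0.523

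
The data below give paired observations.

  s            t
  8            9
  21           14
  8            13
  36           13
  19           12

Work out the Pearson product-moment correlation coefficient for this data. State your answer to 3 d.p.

0.491

n = 5, Σs = 92, Σt = 61, Σs² = 2226, Σt² = 759, Σst = 1166
nΣst − ΣsΣt = 5830 − 5612 = 218
nΣs² − (Σs)² = 11130 − 8464 = 2666; nΣt² − (Σt)² = 3795 − 3721 = 74
r = 218 / √(2666 × 74) = 218 / 444.1666 ≈ 0.491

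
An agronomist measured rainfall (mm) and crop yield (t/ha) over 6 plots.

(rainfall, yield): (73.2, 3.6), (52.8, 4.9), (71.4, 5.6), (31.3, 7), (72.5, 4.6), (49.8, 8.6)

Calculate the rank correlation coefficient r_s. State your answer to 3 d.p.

-0.886

Rank rainfall: 6, 3, 4, 1, 5, 2
Rank yield: 1, 3, 4, 5, 2, 6
d = rank(rainfall) − rank(yield): 5, 0, 0, -4, 3, -4; Σd² = 66
ρ = 1 − 6Σd² / [n(n²−1)] = 1 − 6×66 / (6×35) = 1 − 396/210 ≈ -0.886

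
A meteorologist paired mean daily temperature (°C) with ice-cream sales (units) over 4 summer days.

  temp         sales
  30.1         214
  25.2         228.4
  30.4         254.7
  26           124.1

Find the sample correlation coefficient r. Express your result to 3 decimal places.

0.509

n = 4, Σx = 111.7, Σy = 821.2, Σx² = 3141.21, Σy² = 178235.46, Σxy = 23166.56
nΣxy − ΣxΣy = 92666.24 − 91728.04 = 938.2
nΣx² − (Σx)² = 12564.84 − 12476.89 = 87.95; nΣy² − (Σy)² = 712941.84 − 674369.44 = 38572.4
r = 938.2 / √(87.95 × 38572.4) = 938.2 / 1841.8585 ≈ 0.509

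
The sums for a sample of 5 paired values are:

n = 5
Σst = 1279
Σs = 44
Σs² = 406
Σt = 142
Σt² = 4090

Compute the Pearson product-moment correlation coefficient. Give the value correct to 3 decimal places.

r = (nΣst − ΣsΣt) / √[(nΣs² − (Σs)²)(nΣt² − (Σt)²)]
Numerator: 5×1279 − 44×142 = 147
Denominator: √[(2030 − 1936)(20450 − 20164)] = √[94 × 286] = 163.9634
r = 147 / 163.9634 ≈ 0.897

0.897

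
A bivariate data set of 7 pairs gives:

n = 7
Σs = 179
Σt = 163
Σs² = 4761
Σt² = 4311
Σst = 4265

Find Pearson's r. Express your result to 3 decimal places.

0.315

r = (nΣst − ΣsΣt) / √[(nΣs² − (Σs)²)(nΣt² − (Σt)²)]
Numerator: 7×4265 − 179×163 = 678
Denominator: √[(33327 − 32041)(30177 − 26569)] = √[1286 × 3608] = 2154.0399
r = 678 / 2154.0399 ≈ 0.315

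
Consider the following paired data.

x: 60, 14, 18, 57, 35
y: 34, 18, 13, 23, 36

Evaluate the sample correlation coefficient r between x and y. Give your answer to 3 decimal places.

n = 5, Σx = 184, Σy = 124, Σx² = 8594, Σy² = 3474, Σxy = 5097
nΣxy − ΣxΣy = 25485 − 22816 = 2669
nΣx² − (Σx)² = 42970 − 33856 = 9114; nΣy² − (Σy)² = 17370 − 15376 = 1994
r = 2669 / √(9114 × 1994) = 2669 / 4263.0172 ≈ 0.626

0.626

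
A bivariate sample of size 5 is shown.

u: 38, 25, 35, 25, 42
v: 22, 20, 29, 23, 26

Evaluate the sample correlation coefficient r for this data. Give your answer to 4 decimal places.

0.5317

n = 5, Σu = 165, Σv = 120, Σu² = 5683, Σv² = 2930, Σuv = 4018
nΣuv − ΣuΣv = 20090 − 19800 = 290
nΣu² − (Σu)² = 28415 − 27225 = 1190; nΣv² − (Σv)² = 14650 − 14400 = 250
r = 290 / √(1190 × 250) = 290 / 545.4356 ≈ 0.5317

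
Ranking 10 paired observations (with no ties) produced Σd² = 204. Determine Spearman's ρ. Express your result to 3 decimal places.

-0.236

ρ = 1 − 6Σd² / [n(n²−1)] = 1 − 6×204 / (10×99)
  = 1 − 1224/990 = 1 − 1.2364 ≈ -0.236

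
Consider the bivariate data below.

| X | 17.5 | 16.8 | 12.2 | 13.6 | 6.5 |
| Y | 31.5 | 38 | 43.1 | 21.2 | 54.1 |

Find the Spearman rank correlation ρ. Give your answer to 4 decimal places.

Rank X: 5, 4, 2, 3, 1
Rank Y: 2, 3, 4, 1, 5
d = rank(X) − rank(Y): 3, 1, -2, 2, -4; Σd² = 34
ρ = 1 − 6Σd² / [n(n²−1)] = 1 − 6×34 / (5×24) = 1 − 204/120 ≈ -0.7000

-0.7000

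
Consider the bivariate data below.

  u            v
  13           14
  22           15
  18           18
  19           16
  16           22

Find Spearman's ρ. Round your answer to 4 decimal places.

0.0000

Rank u: 1, 5, 3, 4, 2
Rank v: 1, 2, 4, 3, 5
d = rank(u) − rank(v): 0, 3, -1, 1, -3; Σd² = 20
ρ = 1 − 6Σd² / [n(n²−1)] = 1 − 6×20 / (5×24) = 1 − 120/120 ≈ 0.0000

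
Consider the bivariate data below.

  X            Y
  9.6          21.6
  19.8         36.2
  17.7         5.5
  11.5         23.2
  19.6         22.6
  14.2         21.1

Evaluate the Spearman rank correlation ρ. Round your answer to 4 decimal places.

0.3143

Rank X: 1, 6, 4, 2, 5, 3
Rank Y: 3, 6, 1, 5, 4, 2
d = rank(X) − rank(Y): -2, 0, 3, -3, 1, 1; Σd² = 24
ρ = 1 − 6Σd² / [n(n²−1)] = 1 − 6×24 / (6×35) = 1 − 144/210 ≈ 0.3143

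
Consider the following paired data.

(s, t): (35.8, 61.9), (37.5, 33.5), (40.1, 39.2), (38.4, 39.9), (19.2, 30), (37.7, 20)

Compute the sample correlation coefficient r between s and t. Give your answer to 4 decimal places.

0.1792

n = 6, Σs = 208.7, Σt = 224.5, Σs² = 7560.39, Σt² = 9382.51, Σst = 7906.35
nΣst − ΣsΣt = 47438.1 − 46853.15 = 584.95
nΣs² − (Σs)² = 45362.34 − 43555.69 = 1806.65; nΣt² − (Σt)² = 56295.06 − 50400.25 = 5894.81
r = 584.95 / √(1806.65 × 5894.81) = 584.95 / 3263.4121 ≈ 0.1792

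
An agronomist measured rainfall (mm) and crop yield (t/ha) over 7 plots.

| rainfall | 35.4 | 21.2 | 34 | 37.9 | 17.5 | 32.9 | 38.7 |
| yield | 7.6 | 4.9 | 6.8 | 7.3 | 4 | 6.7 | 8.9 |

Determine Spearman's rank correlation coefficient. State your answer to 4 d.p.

Rank rainfall: 5, 2, 4, 6, 1, 3, 7
Rank yield: 6, 2, 4, 5, 1, 3, 7
d = rank(rainfall) − rank(yield): -1, 0, 0, 1, 0, 0, 0; Σd² = 2
ρ = 1 − 6Σd² / [n(n²−1)] = 1 − 6×2 / (7×48) = 1 − 12/336 ≈ 0.9643

0.9643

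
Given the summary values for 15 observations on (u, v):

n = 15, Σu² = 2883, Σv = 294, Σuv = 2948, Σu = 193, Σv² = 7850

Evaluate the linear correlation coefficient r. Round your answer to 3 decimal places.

-0.914

r = (nΣuv − ΣuΣv) / √[(nΣu² − (Σu)²)(nΣv² − (Σv)²)]
Numerator: 15×2948 − 193×294 = -12522
Denominator: √[(43245 − 37249)(117750 − 86436)] = √[5996 × 31314] = 13702.5087
r = -12522 / 13702.5087 ≈ -0.914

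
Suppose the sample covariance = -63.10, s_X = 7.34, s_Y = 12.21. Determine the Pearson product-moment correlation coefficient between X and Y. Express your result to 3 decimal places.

r = Cov(X,Y) / (s_X · s_Y) = -63.10 / (7.34 × 12.21)
  = -63.10 / 89.6214 ≈ -0.704

-0.704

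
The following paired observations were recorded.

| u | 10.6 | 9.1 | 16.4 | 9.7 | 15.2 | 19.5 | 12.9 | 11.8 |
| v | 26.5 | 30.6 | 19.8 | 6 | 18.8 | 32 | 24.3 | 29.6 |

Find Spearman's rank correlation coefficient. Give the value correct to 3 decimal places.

0.071

Rank u: 3, 1, 7, 2, 6, 8, 5, 4
Rank v: 5, 7, 3, 1, 2, 8, 4, 6
d = rank(u) − rank(v): -2, -6, 4, 1, 4, 0, 1, -2; Σd² = 78
ρ = 1 − 6Σd² / [n(n²−1)] = 1 − 6×78 / (8×63) = 1 − 468/504 ≈ 0.071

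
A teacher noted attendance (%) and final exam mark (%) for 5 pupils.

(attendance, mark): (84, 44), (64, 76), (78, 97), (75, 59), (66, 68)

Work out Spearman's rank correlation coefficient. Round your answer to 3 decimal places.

Rank attendance: 5, 1, 4, 3, 2
Rank mark: 1, 4, 5, 2, 3
d = rank(attendance) − rank(mark): 4, -3, -1, 1, -1; Σd² = 28
ρ = 1 − 6Σd² / [n(n²−1)] = 1 − 6×28 / (5×24) = 1 − 168/120 ≈ -0.400

-0.400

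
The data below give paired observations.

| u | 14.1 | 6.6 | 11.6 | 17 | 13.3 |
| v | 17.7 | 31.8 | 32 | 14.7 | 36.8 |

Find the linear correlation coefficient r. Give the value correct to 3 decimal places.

-0.634

n = 5, Σu = 62.6, Σv = 133, Σu² = 842.82, Σv² = 3918.86, Σuv = 1569.99
nΣuv − ΣuΣv = 7849.95 − 8325.8 = -475.85
nΣu² − (Σu)² = 4214.1 − 3918.76 = 295.34; nΣv² − (Σv)² = 19594.3 − 17689 = 1905.3
r = -475.85 / √(295.34 × 1905.3) = -475.85 / 750.1409 ≈ -0.634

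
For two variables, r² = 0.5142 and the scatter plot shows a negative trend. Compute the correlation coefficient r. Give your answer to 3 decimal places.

-0.717

|r| = √0.5142 = 0.717
The association is negative, so r = −0.717.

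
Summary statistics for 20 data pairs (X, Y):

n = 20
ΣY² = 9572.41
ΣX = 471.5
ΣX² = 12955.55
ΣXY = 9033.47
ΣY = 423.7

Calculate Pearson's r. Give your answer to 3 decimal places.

-0.912

r = (nΣXY − ΣXΣY) / √[(nΣX² − (ΣX)²)(nΣY² − (ΣY)²)]
Numerator: 20×9033.47 − 471.5×423.7 = -19105.15
Denominator: √[(259111 − 222312.25)(191448.2 − 179521.69)] = √[36798.75 × 11926.51] = 20949.4787
r = -19105.15 / 20949.4787 ≈ -0.912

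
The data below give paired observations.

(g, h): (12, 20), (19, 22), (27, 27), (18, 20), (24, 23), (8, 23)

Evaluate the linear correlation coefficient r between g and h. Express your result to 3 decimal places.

0.575

n = 6, Σg = 108, Σh = 135, Σg² = 2198, Σh² = 3071, Σgh = 2483
nΣgh − ΣgΣh = 14898 − 14580 = 318
nΣg² − (Σg)² = 13188 − 11664 = 1524; nΣh² − (Σh)² = 18426 − 18225 = 201
r = 318 / √(1524 × 201) = 318 / 553.4654 ≈ 0.575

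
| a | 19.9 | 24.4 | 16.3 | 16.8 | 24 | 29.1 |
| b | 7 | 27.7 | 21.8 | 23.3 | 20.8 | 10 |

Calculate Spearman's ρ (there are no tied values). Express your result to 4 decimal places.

-0.1429

Rank a: 3, 5, 1, 2, 4, 6
Rank b: 1, 6, 4, 5, 3, 2
d = rank(a) − rank(b): 2, -1, -3, -3, 1, 4; Σd² = 40
ρ = 1 − 6Σd² / [n(n²−1)] = 1 − 6×40 / (6×35) = 1 − 240/210 ≈ -0.1429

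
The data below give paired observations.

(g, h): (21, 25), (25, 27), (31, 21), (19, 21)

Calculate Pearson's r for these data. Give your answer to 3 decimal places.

-0.126

n = 4, Σg = 96, Σh = 94, Σg² = 2388, Σh² = 2236, Σgh = 2250
nΣgh − ΣgΣh = 9000 − 9024 = -24
nΣg² − (Σg)² = 9552 − 9216 = 336; nΣh² − (Σh)² = 8944 − 8836 = 108
r = -24 / √(336 × 108) = -24 / 190.4941 ≈ -0.126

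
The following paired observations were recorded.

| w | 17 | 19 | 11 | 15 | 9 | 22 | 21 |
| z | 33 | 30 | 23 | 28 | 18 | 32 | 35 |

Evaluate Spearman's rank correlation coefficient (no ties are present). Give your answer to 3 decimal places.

0.821

Rank w: 4, 5, 2, 3, 1, 7, 6
Rank z: 6, 4, 2, 3, 1, 5, 7
d = rank(w) − rank(z): -2, 1, 0, 0, 0, 2, -1; Σd² = 10
ρ = 1 − 6Σd² / [n(n²−1)] = 1 − 6×10 / (7×48) = 1 − 60/336 ≈ 0.821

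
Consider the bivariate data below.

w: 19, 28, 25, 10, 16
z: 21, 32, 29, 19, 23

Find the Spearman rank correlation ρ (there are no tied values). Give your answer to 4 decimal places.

Rank w: 3, 5, 4, 1, 2
Rank z: 2, 5, 4, 1, 3
d = rank(w) − rank(z): 1, 0, 0, 0, -1; Σd² = 2
ρ = 1 − 6Σd² / [n(n²−1)] = 1 − 6×2 / (5×24) = 1 − 12/120 ≈ 0.9000

0.9000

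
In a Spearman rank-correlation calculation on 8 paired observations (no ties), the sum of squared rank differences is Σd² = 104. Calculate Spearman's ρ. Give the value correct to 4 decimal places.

-0.2381

ρ = 1 − 6Σd² / [n(n²−1)] = 1 − 6×104 / (8×63)
  = 1 − 624/504 = 1 − 1.23810 ≈ -0.2381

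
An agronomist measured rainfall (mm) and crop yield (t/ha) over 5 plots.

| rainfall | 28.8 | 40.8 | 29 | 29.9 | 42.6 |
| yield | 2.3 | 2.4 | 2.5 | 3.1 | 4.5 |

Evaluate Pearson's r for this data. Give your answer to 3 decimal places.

0.580

n = 5, Σx = 171.1, Σy = 14.8, Σx² = 6043.85, Σy² = 47.16, Σxy = 521.05
nΣxy − ΣxΣy = 2605.25 − 2532.28 = 72.97
nΣx² − (Σx)² = 30219.25 − 29275.21 = 944.04; nΣy² − (Σy)² = 235.8 − 219.04 = 16.76
r = 72.97 / √(944.04 × 16.76) = 72.97 / 125.7860 ≈ 0.580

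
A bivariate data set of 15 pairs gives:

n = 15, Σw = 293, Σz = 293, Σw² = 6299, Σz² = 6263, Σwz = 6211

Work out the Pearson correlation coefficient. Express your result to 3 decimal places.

0.875

r = (nΣwz − ΣwΣz) / √[(nΣw² − (Σw)²)(nΣz² − (Σz)²)]
Numerator: 15×6211 − 293×293 = 7316
Denominator: √[(94485 − 85849)(93945 − 85849)] = √[8636 × 8096] = 8361.6419
r = 7316 / 8361.6419 ≈ 0.875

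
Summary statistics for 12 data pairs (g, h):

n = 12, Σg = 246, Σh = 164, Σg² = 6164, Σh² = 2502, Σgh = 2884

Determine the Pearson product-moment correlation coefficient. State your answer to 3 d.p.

r = (nΣgh − ΣgΣh) / √[(nΣg² − (Σg)²)(nΣh² − (Σh)²)]
Numerator: 12×2884 − 246×164 = -5736
Denominator: √[(73968 − 60516)(30024 − 26896)] = √[13452 × 3128] = 6486.7446
r = -5736 / 6486.7446 ≈ -0.884

-0.884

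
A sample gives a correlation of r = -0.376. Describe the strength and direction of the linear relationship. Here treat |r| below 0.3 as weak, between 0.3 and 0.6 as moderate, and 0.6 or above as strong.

moderate negative

r = -0.376 < 0 so the relationship is negative.
|r| = 0.376, which falls in the moderate range.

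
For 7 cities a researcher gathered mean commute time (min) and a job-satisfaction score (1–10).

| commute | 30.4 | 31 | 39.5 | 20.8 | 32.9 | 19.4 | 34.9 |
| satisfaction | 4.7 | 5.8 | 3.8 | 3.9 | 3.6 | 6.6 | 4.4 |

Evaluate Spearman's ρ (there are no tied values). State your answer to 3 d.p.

Rank commute: 3, 4, 7, 2, 5, 1, 6
Rank satisfaction: 5, 6, 2, 3, 1, 7, 4
d = rank(commute) − rank(satisfaction): -2, -2, 5, -1, 4, -6, 2; Σd² = 90
ρ = 1 − 6Σd² / [n(n²−1)] = 1 − 6×90 / (7×48) = 1 − 540/336 ≈ -0.607

-0.607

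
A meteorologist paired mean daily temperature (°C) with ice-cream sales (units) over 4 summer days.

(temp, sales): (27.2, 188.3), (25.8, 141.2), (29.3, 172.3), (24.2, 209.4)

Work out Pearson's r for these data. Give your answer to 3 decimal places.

-0.295

n = 4, Σx = 106.5, Σy = 711.2, Σx² = 2849.61, Σy² = 128929.98, Σxy = 18880.59
nΣxy − ΣxΣy = 75522.36 − 75742.8 = -220.44
nΣx² − (Σx)² = 11398.44 − 11342.25 = 56.19; nΣy² − (Σy)² = 515719.92 − 505805.44 = 9914.48
r = -220.44 / √(56.19 × 9914.48) = -220.44 / 746.3877 ≈ -0.295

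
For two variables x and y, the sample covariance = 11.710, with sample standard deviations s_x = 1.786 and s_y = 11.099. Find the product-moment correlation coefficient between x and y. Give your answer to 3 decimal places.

0.591

r = Cov(x,y) / (s_x · s_y) = 11.710 / (1.786 × 11.099)
  = 11.710 / 19.8228 ≈ 0.591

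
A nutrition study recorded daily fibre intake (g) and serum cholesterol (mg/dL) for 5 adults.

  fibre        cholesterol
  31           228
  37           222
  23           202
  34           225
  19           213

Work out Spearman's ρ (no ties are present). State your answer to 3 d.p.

Rank fibre: 3, 5, 2, 4, 1
Rank cholesterol: 5, 3, 1, 4, 2
d = rank(fibre) − rank(cholesterol): -2, 2, 1, 0, -1; Σd² = 10
ρ = 1 − 6Σd² / [n(n²−1)] = 1 − 6×10 / (5×24) = 1 − 60/120 ≈ 0.500

0.500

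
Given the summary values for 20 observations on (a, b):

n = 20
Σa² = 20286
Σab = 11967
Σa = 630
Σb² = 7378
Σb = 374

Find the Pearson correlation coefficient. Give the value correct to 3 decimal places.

r = (nΣab − ΣaΣb) / √[(nΣa² − (Σa)²)(nΣb² − (Σb)²)]
Numerator: 20×11967 − 630×374 = 3720
Denominator: √[(405720 − 396900)(147560 − 139876)] = √[8820 × 7684] = 8232.4286
r = 3720 / 8232.4286 ≈ 0.452

0.452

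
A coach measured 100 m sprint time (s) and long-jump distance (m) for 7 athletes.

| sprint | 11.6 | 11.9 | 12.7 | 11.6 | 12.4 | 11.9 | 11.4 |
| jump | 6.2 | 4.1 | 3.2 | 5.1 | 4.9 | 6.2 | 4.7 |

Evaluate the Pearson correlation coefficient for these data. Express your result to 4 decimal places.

-0.5652

n = 7, Σx = 83.5, Σy = 34.4, Σx² = 997.35, Σy² = 176.04, Σxy = 408.63
nΣxy − ΣxΣy = 2860.41 − 2872.4 = -11.99
nΣx² − (Σx)² = 6981.45 − 6972.25 = 9.2; nΣy² − (Σy)² = 1232.28 − 1183.36 = 48.92
r = -11.99 / √(9.2 × 48.92) = -11.99 / 21.2147 ≈ -0.5652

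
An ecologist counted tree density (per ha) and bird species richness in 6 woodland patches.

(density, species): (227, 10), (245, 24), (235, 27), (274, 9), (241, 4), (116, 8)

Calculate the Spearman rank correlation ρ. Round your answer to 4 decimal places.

0.0857

Rank density: 2, 5, 3, 6, 4, 1
Rank species: 4, 5, 6, 3, 1, 2
d = rank(density) − rank(species): -2, 0, -3, 3, 3, -1; Σd² = 32
ρ = 1 − 6Σd² / [n(n²−1)] = 1 − 6×32 / (6×35) = 1 − 192/210 ≈ 0.0857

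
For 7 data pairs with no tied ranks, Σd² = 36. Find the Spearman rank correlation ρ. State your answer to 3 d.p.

0.357

ρ = 1 − 6Σd² / [n(n²−1)] = 1 − 6×36 / (7×48)
  = 1 − 216/336 = 1 − 0.6429 ≈ 0.357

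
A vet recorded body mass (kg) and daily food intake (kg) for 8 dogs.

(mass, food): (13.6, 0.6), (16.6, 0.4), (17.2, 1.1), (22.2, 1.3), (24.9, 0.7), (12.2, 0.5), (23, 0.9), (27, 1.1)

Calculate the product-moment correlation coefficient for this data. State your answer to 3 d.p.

0.587

n = 8, Σx = 156.7, Σy = 6.6, Σx² = 3276.05, Σy² = 6.18, Σxy = 136.51
nΣxy − ΣxΣy = 1092.08 − 1034.22 = 57.86
nΣx² − (Σx)² = 26208.4 − 24554.89 = 1653.51; nΣy² − (Σy)² = 49.44 − 43.56 = 5.88
r = 57.86 / √(1653.51 × 5.88) = 57.86 / 98.6034 ≈ 0.587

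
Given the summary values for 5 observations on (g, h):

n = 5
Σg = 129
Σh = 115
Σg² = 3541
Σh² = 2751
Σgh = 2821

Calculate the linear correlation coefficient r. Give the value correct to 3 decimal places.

r = (nΣgh − ΣgΣh) / √[(nΣg² − (Σg)²)(nΣh² − (Σh)²)]
Numerator: 5×2821 − 129×115 = -730
Denominator: √[(17705 − 16641)(13755 − 13225)] = √[1064 × 530] = 750.9461
r = -730 / 750.9461 ≈ -0.972

-0.972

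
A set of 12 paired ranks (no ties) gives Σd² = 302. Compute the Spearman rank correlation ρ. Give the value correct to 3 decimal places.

-0.056

ρ = 1 − 6Σd² / [n(n²−1)] = 1 − 6×302 / (12×143)
  = 1 − 1812/1716 = 1 − 1.0559 ≈ -0.056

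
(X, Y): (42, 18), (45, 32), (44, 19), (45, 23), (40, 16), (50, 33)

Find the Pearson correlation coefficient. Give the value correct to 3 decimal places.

0.853

n = 6, ΣX = 266, ΣY = 141, ΣX² = 11850, ΣY² = 3583, ΣXY = 6357
nΣXY − ΣXΣY = 38142 − 37506 = 636
nΣX² − (ΣX)² = 71100 − 70756 = 344; nΣY² − (ΣY)² = 21498 − 19881 = 1617
r = 636 / √(344 × 1617) = 636 / 745.8204 ≈ 0.853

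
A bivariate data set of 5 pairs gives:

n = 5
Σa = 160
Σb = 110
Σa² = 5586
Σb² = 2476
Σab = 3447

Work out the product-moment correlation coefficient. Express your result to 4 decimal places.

r = (nΣab − ΣaΣb) / √[(nΣa² − (Σa)²)(nΣb² − (Σb)²)]
Numerator: 5×3447 − 160×110 = -365
Denominator: √[(27930 − 25600)(12380 − 12100)] = √[2330 × 280] = 807.7128
r = -365 / 807.7128 ≈ -0.4519

-0.4519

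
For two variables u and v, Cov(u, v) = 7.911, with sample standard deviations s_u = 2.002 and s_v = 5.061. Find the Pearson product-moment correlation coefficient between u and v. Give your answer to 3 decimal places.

r = Cov(u,v) / (s_u · s_v) = 7.911 / (2.002 × 5.061)
  = 7.911 / 10.1321 ≈ 0.781

0.781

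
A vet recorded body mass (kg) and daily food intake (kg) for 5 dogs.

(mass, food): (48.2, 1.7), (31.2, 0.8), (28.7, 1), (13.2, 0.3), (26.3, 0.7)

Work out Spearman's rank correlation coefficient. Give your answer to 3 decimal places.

Rank mass: 5, 4, 3, 1, 2
Rank food: 5, 3, 4, 1, 2
d = rank(mass) − rank(food): 0, 1, -1, 0, 0; Σd² = 2
ρ = 1 − 6Σd² / [n(n²−1)] = 1 − 6×2 / (5×24) = 1 − 12/120 ≈ 0.900

0.900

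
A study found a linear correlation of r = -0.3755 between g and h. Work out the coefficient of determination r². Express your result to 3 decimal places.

0.141

r² = (-0.3755)² = 0.141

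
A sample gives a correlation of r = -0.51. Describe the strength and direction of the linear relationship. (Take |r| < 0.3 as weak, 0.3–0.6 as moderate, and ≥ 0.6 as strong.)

moderate negative

r = -0.51 < 0 so the relationship is negative.
|r| = 0.51, which falls in the moderate range.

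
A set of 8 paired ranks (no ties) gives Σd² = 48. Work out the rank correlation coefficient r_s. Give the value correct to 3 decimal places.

0.429

ρ = 1 − 6Σd² / [n(n²−1)] = 1 − 6×48 / (8×63)
  = 1 − 288/504 = 1 − 0.5714 ≈ 0.429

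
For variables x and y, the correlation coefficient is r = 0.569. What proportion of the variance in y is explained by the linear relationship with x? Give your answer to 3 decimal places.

0.324

r² = (0.569)² = 0.324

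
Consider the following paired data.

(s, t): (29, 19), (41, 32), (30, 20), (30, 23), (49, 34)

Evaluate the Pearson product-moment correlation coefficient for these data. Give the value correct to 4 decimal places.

n = 5, Σs = 179, Σt = 128, Σs² = 6723, Σt² = 3470, Σst = 4819
nΣst − ΣsΣt = 24095 − 22912 = 1183
nΣs² − (Σs)² = 33615 − 32041 = 1574; nΣt² − (Σt)² = 17350 − 16384 = 966
r = 1183 / √(1574 × 966) = 1183 / 1233.0791 ≈ 0.9594

0.9594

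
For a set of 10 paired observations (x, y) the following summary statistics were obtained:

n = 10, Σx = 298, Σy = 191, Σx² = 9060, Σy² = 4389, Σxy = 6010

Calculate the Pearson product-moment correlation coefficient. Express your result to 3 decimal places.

r = (nΣxy − ΣxΣy) / √[(nΣx² − (Σx)²)(nΣy² − (Σy)²)]
Numerator: 10×6010 − 298×191 = 3182
Denominator: √[(90600 − 88804)(43890 − 36481)] = √[1796 × 7409] = 3647.8163
r = 3182 / 3647.8163 ≈ 0.872

0.872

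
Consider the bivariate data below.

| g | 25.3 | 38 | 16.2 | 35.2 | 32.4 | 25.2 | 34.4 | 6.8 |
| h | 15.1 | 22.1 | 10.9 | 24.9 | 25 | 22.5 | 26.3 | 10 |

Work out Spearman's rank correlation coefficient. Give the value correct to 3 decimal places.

0.643

Rank g: 4, 8, 2, 7, 5, 3, 6, 1
Rank h: 3, 4, 2, 6, 7, 5, 8, 1
d = rank(g) − rank(h): 1, 4, 0, 1, -2, -2, -2, 0; Σd² = 30
ρ = 1 − 6Σd² / [n(n²−1)] = 1 − 6×30 / (8×63) = 1 − 180/504 ≈ 0.643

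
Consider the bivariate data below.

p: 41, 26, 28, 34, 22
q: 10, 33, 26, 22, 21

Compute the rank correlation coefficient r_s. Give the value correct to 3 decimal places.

-0.400

Rank p: 5, 2, 3, 4, 1
Rank q: 1, 5, 4, 3, 2
d = rank(p) − rank(q): 4, -3, -1, 1, -1; Σd² = 28
ρ = 1 − 6Σd² / [n(n²−1)] = 1 − 6×28 / (5×24) = 1 − 168/120 ≈ -0.400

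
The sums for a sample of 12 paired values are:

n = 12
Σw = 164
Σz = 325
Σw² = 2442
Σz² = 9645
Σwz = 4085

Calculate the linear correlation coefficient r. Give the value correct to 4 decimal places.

-0.8672

r = (nΣwz − ΣwΣz) / √[(nΣw² − (Σw)²)(nΣz² − (Σz)²)]
Numerator: 12×4085 − 164×325 = -4280
Denominator: √[(29304 − 26896)(115740 − 105625)] = √[2408 × 10115] = 4935.2730
r = -4280 / 4935.2730 ≈ -0.8672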